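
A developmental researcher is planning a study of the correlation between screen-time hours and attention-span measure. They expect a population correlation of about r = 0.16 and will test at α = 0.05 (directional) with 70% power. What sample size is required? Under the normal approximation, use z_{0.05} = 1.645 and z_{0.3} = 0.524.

n = 184

Fisher's z: C = ½·ln((1+r)/(1−r)) = ½·ln(1.3810) = 0.1614.
n = ((z_{α} + z_β)/C)² + 3.
(1.645 + 0.524) / 0.1614 = 2.169 / 0.1614 = 13.439.
n = 13.439² + 3 = 180.60 + 3 = 183.6.
Round up.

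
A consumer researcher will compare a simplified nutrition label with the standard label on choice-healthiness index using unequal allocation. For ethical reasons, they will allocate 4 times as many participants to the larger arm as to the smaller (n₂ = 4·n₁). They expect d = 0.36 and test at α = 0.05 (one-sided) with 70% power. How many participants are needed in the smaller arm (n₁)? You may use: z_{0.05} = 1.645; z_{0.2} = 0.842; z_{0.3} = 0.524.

With allocation ratio k = n₂/n₁ = 4, Var(x̄₁−x̄₂) = σ²(1/n₁ + 1/(k·n₁)) = σ²·(k+1)/(k·n₁).
So n₁ = (1 + 1/k)·((z_{α} + z_β)/d)² = 1.250 × (2.169/0.36)².
n₁ = 1.250 × 36.30 = 45.4.
Round up: n₁ = 46, giving n₂ = 4 × 46 = 184.

n₁ = 46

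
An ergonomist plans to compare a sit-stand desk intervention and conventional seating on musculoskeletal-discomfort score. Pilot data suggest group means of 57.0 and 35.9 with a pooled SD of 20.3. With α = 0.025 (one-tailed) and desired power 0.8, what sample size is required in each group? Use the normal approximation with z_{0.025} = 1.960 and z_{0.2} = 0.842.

Cohen's d = |M₁ − M₂| / SD_pooled = |57.0 − 35.9| / 20.3 = 21.1 / 20.3 = 1.039.
For two independent groups with equal n: n = 2·((z_{α} + z_β) / d)².
z_{α} + z_β = 1.960 + 0.842 = 2.802.
n = 2 × (2.802 / 1.039)² = 2 × 2.697² = 2 × 7.27 = 14.5.
Round up to the next whole participant.

n = 15 per group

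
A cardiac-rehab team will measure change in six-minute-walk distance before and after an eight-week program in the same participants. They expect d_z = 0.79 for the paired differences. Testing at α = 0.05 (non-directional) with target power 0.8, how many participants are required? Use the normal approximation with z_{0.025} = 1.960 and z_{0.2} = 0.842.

For a paired (one-sample on differences) test: n = ((z_{α/2} + z_β) / d)².
z_{α/2} + z_β = 1.960 + 0.842 = 2.802.
n = (2.802 / 0.79)² = 3.547² = 12.58.
Round up.

n = 13 pairs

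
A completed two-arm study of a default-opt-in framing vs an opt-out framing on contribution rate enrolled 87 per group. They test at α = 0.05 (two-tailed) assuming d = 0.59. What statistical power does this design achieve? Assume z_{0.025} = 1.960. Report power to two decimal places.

power ≈ 0.97

For two equal groups, power = Φ(d·√(n/2) − z_{α/2}).
d·√(n/2) = 0.59 × √(87/2) = 0.59 × 6.595 = 3.891.
z_β = 3.891 − 1.960 = 1.931.
Power = Φ(1.931) = 0.973.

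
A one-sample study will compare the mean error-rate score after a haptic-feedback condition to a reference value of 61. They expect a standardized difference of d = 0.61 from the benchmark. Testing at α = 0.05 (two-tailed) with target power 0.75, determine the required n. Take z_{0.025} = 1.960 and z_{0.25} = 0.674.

n = 19

For a one-sample test: n = ((z_{α/2} + z_β) / d)².
z_{α/2} + z_β = 1.960 + 0.674 = 2.634.
n = (2.634 / 0.61)² = 4.318² = 18.65.
Round up.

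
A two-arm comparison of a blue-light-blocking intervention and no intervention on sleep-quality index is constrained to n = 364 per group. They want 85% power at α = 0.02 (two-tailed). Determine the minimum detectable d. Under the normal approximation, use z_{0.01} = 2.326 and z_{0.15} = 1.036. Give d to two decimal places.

For two independent groups of n = 364 each: d_min = (z_{α/2} + z_β)·√(2/n).
z-sum = 2.326 + 1.036 = 3.362.
d_min = 3.362 × √(2/364) = 3.362 × 0.0741 = 0.249.

d_min ≈ 0.25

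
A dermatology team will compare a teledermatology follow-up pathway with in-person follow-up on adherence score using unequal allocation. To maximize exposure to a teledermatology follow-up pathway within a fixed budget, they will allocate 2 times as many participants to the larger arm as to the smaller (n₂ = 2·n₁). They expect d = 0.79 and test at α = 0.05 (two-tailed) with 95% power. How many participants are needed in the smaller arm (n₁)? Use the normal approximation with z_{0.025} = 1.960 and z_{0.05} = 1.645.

With allocation ratio k = n₂/n₁ = 2, Var(x̄₁−x̄₂) = σ²(1/n₁ + 1/(k·n₁)) = σ²·(k+1)/(k·n₁).
So n₁ = (1 + 1/k)·((z_{α/2} + z_β)/d)² = 1.500 × (3.605/0.79)².
n₁ = 1.500 × 20.82 = 31.2.
Round up: n₁ = 32, giving n₂ = 2 × 32 = 64.

n₁ = 32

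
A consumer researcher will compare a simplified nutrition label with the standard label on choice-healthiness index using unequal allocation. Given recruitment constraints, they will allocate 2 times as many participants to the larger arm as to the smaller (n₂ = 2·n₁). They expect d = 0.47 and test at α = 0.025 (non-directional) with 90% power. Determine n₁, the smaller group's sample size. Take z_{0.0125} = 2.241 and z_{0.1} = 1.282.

With allocation ratio k = n₂/n₁ = 2, Var(x̄₁−x̄₂) = σ²(1/n₁ + 1/(k·n₁)) = σ²·(k+1)/(k·n₁).
So n₁ = (1 + 1/k)·((z_{α/2} + z_β)/d)² = 1.500 × (3.523/0.47)².
n₁ = 1.500 × 56.19 = 84.3.
Round up: n₁ = 85, giving n₂ = 2 × 85 = 170.

n₁ = 85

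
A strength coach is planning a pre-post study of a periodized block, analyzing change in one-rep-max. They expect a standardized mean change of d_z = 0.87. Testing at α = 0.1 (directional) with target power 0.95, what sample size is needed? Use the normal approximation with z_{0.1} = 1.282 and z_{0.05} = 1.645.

n = 12 pairs

For a paired (one-sample on differences) test: n = ((z_{α} + z_β) / d)².
z_{α} + z_β = 1.282 + 1.645 = 2.927.
n = (2.927 / 0.87)² = 3.364² = 11.32.
Round up.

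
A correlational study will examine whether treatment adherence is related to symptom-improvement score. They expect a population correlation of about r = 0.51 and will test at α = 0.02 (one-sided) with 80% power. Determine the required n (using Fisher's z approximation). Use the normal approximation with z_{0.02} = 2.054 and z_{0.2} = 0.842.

Fisher's z: C = ½·ln((1+r)/(1−r)) = ½·ln(3.0816) = 0.5627.
n = ((z_{α} + z_β)/C)² + 3.
(2.054 + 0.842) / 0.5627 = 2.896 / 0.5627 = 5.147.
n = 5.147² + 3 = 26.49 + 3 = 29.5.
Round up.

n = 30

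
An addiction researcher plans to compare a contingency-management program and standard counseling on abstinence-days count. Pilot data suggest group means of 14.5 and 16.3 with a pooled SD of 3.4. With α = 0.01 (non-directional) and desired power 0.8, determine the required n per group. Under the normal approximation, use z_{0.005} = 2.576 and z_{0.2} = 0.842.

Cohen's d = |M₁ − M₂| / SD_pooled = |14.5 − 16.3| / 3.4 = 1.8 / 3.4 = 0.529.
For two independent groups with equal n: n = 2·((z_{α/2} + z_β) / d)².
z_{α/2} + z_β = 2.576 + 0.842 = 3.418.
n = 2 × (3.418 / 0.529)² = 2 × 6.461² = 2 × 41.75 = 83.5.
Round up to the next whole participant.

n = 84 per group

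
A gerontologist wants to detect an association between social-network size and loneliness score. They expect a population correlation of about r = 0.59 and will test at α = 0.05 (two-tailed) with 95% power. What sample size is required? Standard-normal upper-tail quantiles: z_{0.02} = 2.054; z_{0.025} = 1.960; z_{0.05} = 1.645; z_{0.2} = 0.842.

n = 32

Fisher's z: C = ½·ln((1+r)/(1−r)) = ½·ln(3.8780) = 0.6777.
n = ((z_{α/2} + z_β)/C)² + 3.
(1.960 + 1.645) / 0.6777 = 3.605 / 0.6777 = 5.319.
n = 5.319² + 3 = 28.30 + 3 = 31.3.
Round up.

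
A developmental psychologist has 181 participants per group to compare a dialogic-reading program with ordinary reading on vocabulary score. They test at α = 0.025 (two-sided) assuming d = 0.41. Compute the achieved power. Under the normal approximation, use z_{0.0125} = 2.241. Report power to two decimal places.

power ≈ 0.95

For two equal groups, power = Φ(d·√(n/2) − z_{α/2}).
d·√(n/2) = 0.41 × √(181/2) = 0.41 × 9.513 = 3.900.
z_β = 3.900 − 2.241 = 1.659.
Power = Φ(1.659) = 0.951.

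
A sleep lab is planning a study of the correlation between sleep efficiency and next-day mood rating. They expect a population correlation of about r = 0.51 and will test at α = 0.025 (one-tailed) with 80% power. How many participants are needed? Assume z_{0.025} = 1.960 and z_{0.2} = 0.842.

n = 28

Fisher's z: C = ½·ln((1+r)/(1−r)) = ½·ln(3.0816) = 0.5627.
n = ((z_{α} + z_β)/C)² + 3.
(1.960 + 0.842) / 0.5627 = 2.802 / 0.5627 = 4.980.
n = 4.980² + 3 = 24.80 + 3 = 27.8.
Round up.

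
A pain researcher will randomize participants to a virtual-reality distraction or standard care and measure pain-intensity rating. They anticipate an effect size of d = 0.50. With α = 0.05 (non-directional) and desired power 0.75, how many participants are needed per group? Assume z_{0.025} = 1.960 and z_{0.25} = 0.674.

For two independent groups with equal n: n = 2·((z_{α/2} + z_β) / d)².
z_{α/2} + z_β = 1.960 + 0.674 = 2.634.
n = 2 × (2.634 / 0.50)² = 2 × 5.268² = 2 × 27.75 = 55.5.
Round up to the next whole participant.

n = 56 per group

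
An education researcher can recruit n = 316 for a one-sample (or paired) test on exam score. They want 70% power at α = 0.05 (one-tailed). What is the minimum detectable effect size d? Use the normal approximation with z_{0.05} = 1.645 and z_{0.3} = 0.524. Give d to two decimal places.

d_min ≈ 0.12

For a single sample (or paired design) of n = 316: d_min = (z_{α} + z_β)/√n.
z-sum = 1.645 + 0.524 = 2.169.
d_min = 2.169 / √316 = 2.169 / 17.776 = 0.122.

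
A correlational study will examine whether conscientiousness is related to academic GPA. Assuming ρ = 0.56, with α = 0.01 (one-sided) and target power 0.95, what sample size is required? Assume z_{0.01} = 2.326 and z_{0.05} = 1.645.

n = 43

Fisher's z: C = ½·ln((1+r)/(1−r)) = ½·ln(3.5455) = 0.6328.
n = ((z_{α} + z_β)/C)² + 3.
(2.326 + 1.645) / 0.6328 = 3.971 / 0.6328 = 6.275.
n = 6.275² + 3 = 39.38 + 3 = 42.4.
Round up.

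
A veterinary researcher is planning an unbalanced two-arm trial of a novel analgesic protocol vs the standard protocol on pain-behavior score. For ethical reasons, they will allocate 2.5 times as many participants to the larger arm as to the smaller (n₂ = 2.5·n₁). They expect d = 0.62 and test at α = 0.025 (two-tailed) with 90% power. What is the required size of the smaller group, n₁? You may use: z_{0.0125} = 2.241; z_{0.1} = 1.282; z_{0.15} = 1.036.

With allocation ratio k = n₂/n₁ = 2.5, Var(x̄₁−x̄₂) = σ²(1/n₁ + 1/(k·n₁)) = σ²·(k+1)/(k·n₁).
So n₁ = (1 + 1/k)·((z_{α/2} + z_β)/d)² = 1.400 × (3.523/0.62)².
n₁ = 1.400 × 32.29 = 45.2.
Round up: n₁ = 46, giving n₂ = 2.5 × 46 = 115.

n₁ = 46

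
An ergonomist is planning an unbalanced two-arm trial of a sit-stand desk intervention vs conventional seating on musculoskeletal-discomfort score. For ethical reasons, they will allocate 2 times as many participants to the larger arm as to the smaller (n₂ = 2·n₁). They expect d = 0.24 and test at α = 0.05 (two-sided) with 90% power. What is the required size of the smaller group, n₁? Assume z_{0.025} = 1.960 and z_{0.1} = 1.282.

n₁ = 274

With allocation ratio k = n₂/n₁ = 2, Var(x̄₁−x̄₂) = σ²(1/n₁ + 1/(k·n₁)) = σ²·(k+1)/(k·n₁).
So n₁ = (1 + 1/k)·((z_{α/2} + z_β)/d)² = 1.500 × (3.242/0.24)².
n₁ = 1.500 × 182.48 = 273.7.
Round up: n₁ = 274, giving n₂ = 2 × 274 = 548.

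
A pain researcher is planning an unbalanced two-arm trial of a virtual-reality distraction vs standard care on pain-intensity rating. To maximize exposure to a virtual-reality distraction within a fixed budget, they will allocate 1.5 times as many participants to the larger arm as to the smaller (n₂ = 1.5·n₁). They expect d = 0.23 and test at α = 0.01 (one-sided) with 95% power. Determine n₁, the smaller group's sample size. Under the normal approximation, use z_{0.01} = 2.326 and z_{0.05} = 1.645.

n₁ = 497

With allocation ratio k = n₂/n₁ = 1.5, Var(x̄₁−x̄₂) = σ²(1/n₁ + 1/(k·n₁)) = σ²·(k+1)/(k·n₁).
So n₁ = (1 + 1/k)·((z_{α} + z_β)/d)² = 1.667 × (3.971/0.23)².
n₁ = 1.667 × 298.09 = 496.8.
Round up: n₁ = 497, giving n₂ = ⌈1.5 × 497⌉ = ⌈745.5⌉ = 746.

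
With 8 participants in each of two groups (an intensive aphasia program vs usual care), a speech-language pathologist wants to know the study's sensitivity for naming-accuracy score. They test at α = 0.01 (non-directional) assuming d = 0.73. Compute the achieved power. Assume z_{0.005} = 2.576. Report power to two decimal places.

For two equal groups, power = Φ(d·√(n/2) − z_{α/2}).
d·√(n/2) = 0.73 × √(8/2) = 0.73 × 2.000 = 1.460.
z_β = 1.460 − 2.576 = -1.116.
Power = Φ(-1.116) = 0.132.

power ≈ 0.13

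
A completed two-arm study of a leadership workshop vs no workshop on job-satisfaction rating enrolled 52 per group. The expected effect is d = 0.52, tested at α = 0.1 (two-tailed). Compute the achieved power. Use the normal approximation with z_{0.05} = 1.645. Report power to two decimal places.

For two equal groups, power = Φ(d·√(n/2) − z_{α/2}).
d·√(n/2) = 0.52 × √(52/2) = 0.52 × 5.099 = 2.651.
z_β = 2.651 − 1.645 = 1.006.
Power = Φ(1.006) = 0.843.

power ≈ 0.84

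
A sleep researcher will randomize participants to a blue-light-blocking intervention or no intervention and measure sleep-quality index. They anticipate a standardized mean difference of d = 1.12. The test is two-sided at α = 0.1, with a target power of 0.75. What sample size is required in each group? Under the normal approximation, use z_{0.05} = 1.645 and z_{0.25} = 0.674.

n = 9 per group

For two independent groups with equal n: n = 2·((z_{α/2} + z_β) / d)².
z_{α/2} + z_β = 1.645 + 0.674 = 2.319.
n = 2 × (2.319 / 1.12)² = 2 × 2.071² = 2 × 4.29 = 8.6.
Round up to the next whole participant.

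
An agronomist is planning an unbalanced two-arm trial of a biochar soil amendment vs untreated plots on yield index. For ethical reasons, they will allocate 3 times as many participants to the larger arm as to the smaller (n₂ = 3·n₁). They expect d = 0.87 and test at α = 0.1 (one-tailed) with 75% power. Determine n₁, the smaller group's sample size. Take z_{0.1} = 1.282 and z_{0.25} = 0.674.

n₁ = 7

With allocation ratio k = n₂/n₁ = 3, Var(x̄₁−x̄₂) = σ²(1/n₁ + 1/(k·n₁)) = σ²·(k+1)/(k·n₁).
So n₁ = (1 + 1/k)·((z_{α} + z_β)/d)² = 1.333 × (1.956/0.87)².
n₁ = 1.333 × 5.05 = 6.7.
Round up: n₁ = 7, giving n₂ = 3 × 7 = 21.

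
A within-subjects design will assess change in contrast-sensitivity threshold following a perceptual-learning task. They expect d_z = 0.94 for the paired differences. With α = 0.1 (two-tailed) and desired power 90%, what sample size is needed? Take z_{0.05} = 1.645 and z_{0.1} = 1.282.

For a paired (one-sample on differences) test: n = ((z_{α/2} + z_β) / d)².
z_{α/2} + z_β = 1.645 + 1.282 = 2.927.
n = (2.927 / 0.94)² = 3.114² = 9.70.
Round up.

n = 10 pairs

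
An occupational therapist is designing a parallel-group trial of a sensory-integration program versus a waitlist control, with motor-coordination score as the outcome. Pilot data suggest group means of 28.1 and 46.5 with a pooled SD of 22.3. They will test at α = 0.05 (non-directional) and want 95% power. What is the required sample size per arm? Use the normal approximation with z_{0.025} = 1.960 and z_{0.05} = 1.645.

n = 39 per group

Cohen's d = |M₁ − M₂| / SD_pooled = |28.1 − 46.5| / 22.3 = 18.4 / 22.3 = 0.825.
For two independent groups with equal n: n = 2·((z_{α/2} + z_β) / d)².
z_{α/2} + z_β = 1.960 + 1.645 = 3.605.
n = 2 × (3.605 / 0.825)² = 2 × 4.370² = 2 × 19.09 = 38.2.
Round up to the next whole participant.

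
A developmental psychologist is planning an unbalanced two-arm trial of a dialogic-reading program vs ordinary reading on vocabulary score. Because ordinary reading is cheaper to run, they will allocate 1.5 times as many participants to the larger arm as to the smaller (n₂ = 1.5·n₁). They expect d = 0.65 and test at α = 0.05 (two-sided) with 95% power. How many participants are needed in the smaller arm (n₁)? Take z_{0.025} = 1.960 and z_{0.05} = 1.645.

With allocation ratio k = n₂/n₁ = 1.5, Var(x̄₁−x̄₂) = σ²(1/n₁ + 1/(k·n₁)) = σ²·(k+1)/(k·n₁).
So n₁ = (1 + 1/k)·((z_{α/2} + z_β)/d)² = 1.667 × (3.605/0.65)².
n₁ = 1.667 × 30.76 = 51.3.
Round up: n₁ = 52, giving n₂ = 1.5 × 52 = 78.

n₁ = 52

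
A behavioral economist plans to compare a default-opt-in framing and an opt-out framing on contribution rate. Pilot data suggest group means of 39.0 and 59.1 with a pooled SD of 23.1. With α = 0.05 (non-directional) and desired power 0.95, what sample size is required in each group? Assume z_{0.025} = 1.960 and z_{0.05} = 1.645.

Cohen's d = |M₁ − M₂| / SD_pooled = |39.0 − 59.1| / 23.1 = 20.1 / 23.1 = 0.870.
For two independent groups with equal n: n = 2·((z_{α/2} + z_β) / d)².
z_{α/2} + z_β = 1.960 + 1.645 = 3.605.
n = 2 × (3.605 / 0.870)² = 2 × 4.144² = 2 × 17.17 = 34.3.
Round up to the next whole participant.

n = 35 per group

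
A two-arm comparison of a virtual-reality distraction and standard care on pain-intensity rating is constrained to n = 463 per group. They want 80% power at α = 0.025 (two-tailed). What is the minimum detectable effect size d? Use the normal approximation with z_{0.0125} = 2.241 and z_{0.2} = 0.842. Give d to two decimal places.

d_min ≈ 0.20

For two independent groups of n = 463 each: d_min = (z_{α/2} + z_β)·√(2/n).
z-sum = 2.241 + 0.842 = 3.083.
d_min = 3.083 × √(2/463) = 3.083 × 0.0657 = 0.203.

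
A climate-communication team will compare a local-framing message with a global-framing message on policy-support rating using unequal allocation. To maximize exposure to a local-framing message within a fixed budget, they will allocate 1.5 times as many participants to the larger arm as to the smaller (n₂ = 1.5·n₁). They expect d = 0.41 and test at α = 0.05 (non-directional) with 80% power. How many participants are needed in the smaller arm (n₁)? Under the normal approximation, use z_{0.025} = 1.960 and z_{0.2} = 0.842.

With allocation ratio k = n₂/n₁ = 1.5, Var(x̄₁−x̄₂) = σ²(1/n₁ + 1/(k·n₁)) = σ²·(k+1)/(k·n₁).
So n₁ = (1 + 1/k)·((z_{α/2} + z_β)/d)² = 1.667 × (2.802/0.41)².
n₁ = 1.667 × 46.71 = 77.8.
Round up: n₁ = 78, giving n₂ = 1.5 × 78 = 117.

n₁ = 78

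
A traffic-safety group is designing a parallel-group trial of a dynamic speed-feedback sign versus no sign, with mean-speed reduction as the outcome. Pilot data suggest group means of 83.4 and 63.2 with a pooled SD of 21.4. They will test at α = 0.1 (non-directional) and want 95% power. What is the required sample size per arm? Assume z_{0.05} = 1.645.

Cohen's d = |M₁ − M₂| / SD_pooled = |83.4 − 63.2| / 21.4 = 20.2 / 21.4 = 0.944.
For two independent groups with equal n: n = 2·((z_{α/2} + z_β) / d)².
z_{α/2} + z_β = 1.645 + 1.645 = 3.290.
n = 2 × (3.290 / 0.944)² = 2 × 3.485² = 2 × 12.15 = 24.3.
Round up to the next whole participant.

n = 25 per group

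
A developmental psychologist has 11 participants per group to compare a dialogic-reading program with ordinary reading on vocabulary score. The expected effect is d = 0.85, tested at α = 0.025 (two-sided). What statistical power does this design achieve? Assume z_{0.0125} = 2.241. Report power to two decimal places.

For two equal groups, power = Φ(d·√(n/2) − z_{α/2}).
d·√(n/2) = 0.85 × √(11/2) = 0.85 × 2.345 = 1.993.
z_β = 1.993 − 2.241 = -0.248.
Power = Φ(-0.248) = 0.402.

power ≈ 0.40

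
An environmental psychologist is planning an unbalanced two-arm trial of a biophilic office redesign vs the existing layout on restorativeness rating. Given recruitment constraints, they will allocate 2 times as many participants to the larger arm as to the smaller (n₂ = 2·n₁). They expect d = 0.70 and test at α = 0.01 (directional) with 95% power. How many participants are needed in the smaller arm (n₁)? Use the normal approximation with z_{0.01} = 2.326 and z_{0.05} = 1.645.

With allocation ratio k = n₂/n₁ = 2, Var(x̄₁−x̄₂) = σ²(1/n₁ + 1/(k·n₁)) = σ²·(k+1)/(k·n₁).
So n₁ = (1 + 1/k)·((z_{α} + z_β)/d)² = 1.500 × (3.971/0.70)².
n₁ = 1.500 × 32.18 = 48.3.
Round up: n₁ = 49, giving n₂ = 2 × 49 = 98.

n₁ = 49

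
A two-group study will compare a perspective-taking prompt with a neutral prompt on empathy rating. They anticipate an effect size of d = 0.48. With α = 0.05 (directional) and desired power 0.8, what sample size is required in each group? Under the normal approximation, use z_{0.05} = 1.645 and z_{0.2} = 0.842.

For two independent groups with equal n: n = 2·((z_{α} + z_β) / d)².
z_{α} + z_β = 1.645 + 0.842 = 2.487.
n = 2 × (2.487 / 0.48)² = 2 × 5.181² = 2 × 26.85 = 53.7.
Round up to the next whole participant.

n = 54 per group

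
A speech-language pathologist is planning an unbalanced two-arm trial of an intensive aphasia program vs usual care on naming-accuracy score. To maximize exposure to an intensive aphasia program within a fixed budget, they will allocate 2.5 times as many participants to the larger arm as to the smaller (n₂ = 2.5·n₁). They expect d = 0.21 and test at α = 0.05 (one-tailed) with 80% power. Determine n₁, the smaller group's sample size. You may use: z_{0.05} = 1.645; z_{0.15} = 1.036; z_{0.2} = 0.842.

n₁ = 197

With allocation ratio k = n₂/n₁ = 2.5, Var(x̄₁−x̄₂) = σ²(1/n₁ + 1/(k·n₁)) = σ²·(k+1)/(k·n₁).
So n₁ = (1 + 1/k)·((z_{α} + z_β)/d)² = 1.400 × (2.487/0.21)².
n₁ = 1.400 × 140.25 = 196.4.
Round up: n₁ = 197, giving n₂ = ⌈2.5 × 197⌉ = ⌈492.5⌉ = 493.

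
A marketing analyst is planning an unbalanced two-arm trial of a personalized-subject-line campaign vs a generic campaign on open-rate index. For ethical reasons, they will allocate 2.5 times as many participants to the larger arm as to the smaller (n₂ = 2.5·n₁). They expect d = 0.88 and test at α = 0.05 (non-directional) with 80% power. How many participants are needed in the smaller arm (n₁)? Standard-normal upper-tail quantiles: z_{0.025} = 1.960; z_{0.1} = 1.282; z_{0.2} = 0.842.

n₁ = 15

With allocation ratio k = n₂/n₁ = 2.5, Var(x̄₁−x̄₂) = σ²(1/n₁ + 1/(k·n₁)) = σ²·(k+1)/(k·n₁).
So n₁ = (1 + 1/k)·((z_{α/2} + z_β)/d)² = 1.400 × (2.802/0.88)².
n₁ = 1.400 × 10.14 = 14.2.
Round up: n₁ = 15, giving n₂ = ⌈2.5 × 15⌉ = ⌈37.5⌉ = 38.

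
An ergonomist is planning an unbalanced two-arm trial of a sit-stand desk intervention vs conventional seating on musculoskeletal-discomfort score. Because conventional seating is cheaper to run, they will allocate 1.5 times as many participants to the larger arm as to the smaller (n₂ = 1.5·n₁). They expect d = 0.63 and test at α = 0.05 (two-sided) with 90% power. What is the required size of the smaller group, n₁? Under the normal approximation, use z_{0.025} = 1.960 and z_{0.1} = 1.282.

n₁ = 45

With allocation ratio k = n₂/n₁ = 1.5, Var(x̄₁−x̄₂) = σ²(1/n₁ + 1/(k·n₁)) = σ²·(k+1)/(k·n₁).
So n₁ = (1 + 1/k)·((z_{α/2} + z_β)/d)² = 1.667 × (3.242/0.63)².
n₁ = 1.667 × 26.48 = 44.1.
Round up: n₁ = 45, giving n₂ = ⌈1.5 × 45⌉ = ⌈67.5⌉ = 68.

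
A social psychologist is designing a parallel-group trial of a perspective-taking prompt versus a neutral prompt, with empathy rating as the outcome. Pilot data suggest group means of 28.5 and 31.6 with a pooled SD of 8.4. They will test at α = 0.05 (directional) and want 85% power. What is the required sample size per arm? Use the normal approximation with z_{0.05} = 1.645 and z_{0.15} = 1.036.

Cohen's d = |M₁ − M₂| / SD_pooled = |28.5 − 31.6| / 8.4 = 3.1 / 8.4 = 0.369.
For two independent groups with equal n: n = 2·((z_{α} + z_β) / d)².
z_{α} + z_β = 1.645 + 1.036 = 2.681.
n = 2 × (2.681 / 0.369)² = 2 × 7.266² = 2 × 52.79 = 105.6.
Round up to the next whole participant.

n = 106 per group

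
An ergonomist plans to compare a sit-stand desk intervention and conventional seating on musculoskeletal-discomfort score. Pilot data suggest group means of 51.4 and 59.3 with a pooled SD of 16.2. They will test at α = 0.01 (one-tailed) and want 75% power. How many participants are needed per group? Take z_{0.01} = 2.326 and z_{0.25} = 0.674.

n = 76 per group

Cohen's d = |M₁ − M₂| / SD_pooled = |51.4 − 59.3| / 16.2 = 7.9 / 16.2 = 0.488.
For two independent groups with equal n: n = 2·((z_{α} + z_β) / d)².
z_{α} + z_β = 2.326 + 0.674 = 3.000.
n = 2 × (3.000 / 0.488)² = 2 × 6.148² = 2 × 37.79 = 75.6.
Round up to the next whole participant.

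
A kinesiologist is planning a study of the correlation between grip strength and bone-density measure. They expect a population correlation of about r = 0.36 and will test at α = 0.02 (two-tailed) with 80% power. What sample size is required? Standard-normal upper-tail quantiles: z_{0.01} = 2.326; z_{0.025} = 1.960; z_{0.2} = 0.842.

Fisher's z: C = ½·ln((1+r)/(1−r)) = ½·ln(2.1250) = 0.3769.
n = ((z_{α/2} + z_β)/C)² + 3.
(2.326 + 0.842) / 0.3769 = 3.168 / 0.3769 = 8.405.
n = 8.405² + 3 = 70.65 + 3 = 73.7.
Round up.

n = 74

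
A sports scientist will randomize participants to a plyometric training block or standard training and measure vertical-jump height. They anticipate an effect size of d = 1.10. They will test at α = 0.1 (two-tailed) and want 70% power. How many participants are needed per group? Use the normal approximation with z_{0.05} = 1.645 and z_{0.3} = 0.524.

For two independent groups with equal n: n = 2·((z_{α/2} + z_β) / d)².
z_{α/2} + z_β = 1.645 + 0.524 = 2.169.
n = 2 × (2.169 / 1.10)² = 2 × 1.972² = 2 × 3.89 = 7.8.
Round up to the next whole participant.

n = 8 per group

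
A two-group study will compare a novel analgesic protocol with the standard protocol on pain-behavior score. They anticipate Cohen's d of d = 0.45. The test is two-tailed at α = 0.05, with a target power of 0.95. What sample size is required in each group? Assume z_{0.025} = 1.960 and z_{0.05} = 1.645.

n = 129 per group

For two independent groups with equal n: n = 2·((z_{α/2} + z_β) / d)².
z_{α/2} + z_β = 1.960 + 1.645 = 3.605.
n = 2 × (3.605 / 0.45)² = 2 × 8.011² = 2 × 64.18 = 128.4.
Round up to the next whole participant.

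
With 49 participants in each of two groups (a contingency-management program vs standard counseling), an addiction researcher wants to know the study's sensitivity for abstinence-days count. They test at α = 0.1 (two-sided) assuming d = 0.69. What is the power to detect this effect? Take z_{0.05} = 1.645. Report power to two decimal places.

power ≈ 0.96

For two equal groups, power = Φ(d·√(n/2) − z_{α/2}).
d·√(n/2) = 0.69 × √(49/2) = 0.69 × 4.950 = 3.415.
z_β = 3.415 − 1.645 = 1.770.
Power = Φ(1.770) = 0.962.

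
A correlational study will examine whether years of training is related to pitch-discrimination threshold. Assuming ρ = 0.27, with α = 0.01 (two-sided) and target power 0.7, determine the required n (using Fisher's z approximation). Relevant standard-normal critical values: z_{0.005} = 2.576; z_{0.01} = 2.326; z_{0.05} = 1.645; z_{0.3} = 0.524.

Fisher's z: C = ½·ln((1+r)/(1−r)) = ½·ln(1.7397) = 0.2769.
n = ((z_{α/2} + z_β)/C)² + 3.
(2.576 + 0.524) / 0.2769 = 3.100 / 0.2769 = 11.195.
n = 11.195² + 3 = 125.34 + 3 = 128.3.
Round up.

n = 129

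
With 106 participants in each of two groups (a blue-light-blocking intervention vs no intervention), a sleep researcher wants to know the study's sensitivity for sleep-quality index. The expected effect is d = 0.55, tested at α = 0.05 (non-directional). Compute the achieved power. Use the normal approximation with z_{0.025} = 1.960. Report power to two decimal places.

For two equal groups, power = Φ(d·√(n/2) − z_{α/2}).
d·√(n/2) = 0.55 × √(106/2) = 0.55 × 7.280 = 4.004.
z_β = 4.004 − 1.960 = 2.044.
Power = Φ(2.044) = 0.980.

power ≈ 0.98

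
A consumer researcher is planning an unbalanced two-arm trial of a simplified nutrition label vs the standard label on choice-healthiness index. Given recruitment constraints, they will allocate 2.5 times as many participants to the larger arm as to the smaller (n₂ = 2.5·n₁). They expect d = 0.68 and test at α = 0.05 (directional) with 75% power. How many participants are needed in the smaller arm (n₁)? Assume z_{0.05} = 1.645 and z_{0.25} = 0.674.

With allocation ratio k = n₂/n₁ = 2.5, Var(x̄₁−x̄₂) = σ²(1/n₁ + 1/(k·n₁)) = σ²·(k+1)/(k·n₁).
So n₁ = (1 + 1/k)·((z_{α} + z_β)/d)² = 1.400 × (2.319/0.68)².
n₁ = 1.400 × 11.63 = 16.3.
Round up: n₁ = 17, giving n₂ = ⌈2.5 × 17⌉ = ⌈42.5⌉ = 43.

n₁ = 17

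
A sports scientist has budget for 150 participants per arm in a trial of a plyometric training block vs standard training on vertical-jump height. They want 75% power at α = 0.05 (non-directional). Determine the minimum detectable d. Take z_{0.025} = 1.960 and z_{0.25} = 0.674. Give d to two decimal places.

For two independent groups of n = 150 each: d_min = (z_{α/2} + z_β)·√(2/n).
z-sum = 1.960 + 0.674 = 2.634.
d_min = 2.634 × √(2/150) = 2.634 × 0.1155 = 0.304.

d_min ≈ 0.30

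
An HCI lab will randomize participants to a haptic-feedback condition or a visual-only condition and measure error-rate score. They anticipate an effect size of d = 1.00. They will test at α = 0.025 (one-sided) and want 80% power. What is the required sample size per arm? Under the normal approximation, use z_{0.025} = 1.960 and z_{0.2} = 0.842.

n = 16 per group

For two independent groups with equal n: n = 2·((z_{α} + z_β) / d)².
z_{α} + z_β = 1.960 + 0.842 = 2.802.
n = 2 × (2.802 / 1.00)² = 2 × 2.802² = 2 × 7.85 = 15.7.
Round up to the next whole participant.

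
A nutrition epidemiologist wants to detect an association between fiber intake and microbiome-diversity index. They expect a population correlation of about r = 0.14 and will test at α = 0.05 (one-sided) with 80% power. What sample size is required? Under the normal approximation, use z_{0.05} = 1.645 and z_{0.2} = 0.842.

Fisher's z: C = ½·ln((1+r)/(1−r)) = ½·ln(1.3256) = 0.1409.
n = ((z_{α} + z_β)/C)² + 3.
(1.645 + 0.842) / 0.1409 = 2.487 / 0.1409 = 17.651.
n = 17.651² + 3 = 311.55 + 3 = 314.6.
Round up.

n = 315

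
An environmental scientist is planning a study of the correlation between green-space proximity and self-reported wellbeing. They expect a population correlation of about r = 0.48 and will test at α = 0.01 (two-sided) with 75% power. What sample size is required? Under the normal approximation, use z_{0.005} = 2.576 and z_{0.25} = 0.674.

n = 42

Fisher's z: C = ½·ln((1+r)/(1−r)) = ½·ln(2.8462) = 0.5230.
n = ((z_{α/2} + z_β)/C)² + 3.
(2.576 + 0.674) / 0.5230 = 3.250 / 0.5230 = 6.214.
n = 6.214² + 3 = 38.62 + 3 = 41.6.
Round up.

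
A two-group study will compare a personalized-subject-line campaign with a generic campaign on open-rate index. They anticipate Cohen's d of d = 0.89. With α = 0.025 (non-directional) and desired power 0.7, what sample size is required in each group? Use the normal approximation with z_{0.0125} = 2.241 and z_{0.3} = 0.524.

For two independent groups with equal n: n = 2·((z_{α/2} + z_β) / d)².
z_{α/2} + z_β = 2.241 + 0.524 = 2.765.
n = 2 × (2.765 / 0.89)² = 2 × 3.107² = 2 × 9.65 = 19.3.
Round up to the next whole participant.

n = 20 per group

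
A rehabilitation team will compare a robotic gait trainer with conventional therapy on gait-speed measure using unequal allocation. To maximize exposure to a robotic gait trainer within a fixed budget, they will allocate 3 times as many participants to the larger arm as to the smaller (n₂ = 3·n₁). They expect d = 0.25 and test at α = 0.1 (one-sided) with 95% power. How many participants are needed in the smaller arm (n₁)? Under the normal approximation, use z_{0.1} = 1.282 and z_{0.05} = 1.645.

n₁ = 183

With allocation ratio k = n₂/n₁ = 3, Var(x̄₁−x̄₂) = σ²(1/n₁ + 1/(k·n₁)) = σ²·(k+1)/(k·n₁).
So n₁ = (1 + 1/k)·((z_{α} + z_β)/d)² = 1.333 × (2.927/0.25)².
n₁ = 1.333 × 137.08 = 182.8.
Round up: n₁ = 183, giving n₂ = 3 × 183 = 549.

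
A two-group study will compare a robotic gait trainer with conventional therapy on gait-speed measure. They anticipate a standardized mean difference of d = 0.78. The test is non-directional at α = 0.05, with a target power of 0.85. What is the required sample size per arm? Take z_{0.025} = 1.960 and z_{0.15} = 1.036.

n = 30 per group

For two independent groups with equal n: n = 2·((z_{α/2} + z_β) / d)².
z_{α/2} + z_β = 1.960 + 1.036 = 2.996.
n = 2 × (2.996 / 0.78)² = 2 × 3.841² = 2 × 14.75 = 29.5.
Round up to the next whole participant.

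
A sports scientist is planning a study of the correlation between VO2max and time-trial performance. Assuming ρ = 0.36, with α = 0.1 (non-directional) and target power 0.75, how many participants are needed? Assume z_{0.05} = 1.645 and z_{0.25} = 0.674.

Fisher's z: C = ½·ln((1+r)/(1−r)) = ½·ln(2.1250) = 0.3769.
n = ((z_{α/2} + z_β)/C)² + 3.
(1.645 + 0.674) / 0.3769 = 2.319 / 0.3769 = 6.153.
n = 6.153² + 3 = 37.86 + 3 = 40.9.
Round up.

n = 41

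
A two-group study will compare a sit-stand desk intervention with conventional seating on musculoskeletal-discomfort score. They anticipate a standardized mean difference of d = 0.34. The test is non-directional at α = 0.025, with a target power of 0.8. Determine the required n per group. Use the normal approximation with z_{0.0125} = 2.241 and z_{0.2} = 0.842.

n = 165 per group

For two independent groups with equal n: n = 2·((z_{α/2} + z_β) / d)².
z_{α/2} + z_β = 2.241 + 0.842 = 3.083.
n = 2 × (3.083 / 0.34)² = 2 × 9.068² = 2 × 82.22 = 164.4.
Round up to the next whole participant.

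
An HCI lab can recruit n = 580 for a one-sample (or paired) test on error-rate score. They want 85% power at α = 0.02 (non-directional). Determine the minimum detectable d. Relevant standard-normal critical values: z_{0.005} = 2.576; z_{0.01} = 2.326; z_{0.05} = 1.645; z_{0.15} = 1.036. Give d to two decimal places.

d_min ≈ 0.14

For a single sample (or paired design) of n = 580: d_min = (z_{α/2} + z_β)/√n.
z-sum = 2.326 + 1.036 = 3.362.
d_min = 3.362 / √580 = 3.362 / 24.083 = 0.140.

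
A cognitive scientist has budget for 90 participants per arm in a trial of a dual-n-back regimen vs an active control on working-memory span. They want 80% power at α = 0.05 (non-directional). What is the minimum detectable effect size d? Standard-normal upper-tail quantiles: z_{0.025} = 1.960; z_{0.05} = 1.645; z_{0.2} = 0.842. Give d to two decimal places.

d_min ≈ 0.42

For two independent groups of n = 90 each: d_min = (z_{α/2} + z_β)·√(2/n).
z-sum = 1.960 + 0.842 = 2.802.
d_min = 2.802 × √(2/90) = 2.802 × 0.1491 = 0.418.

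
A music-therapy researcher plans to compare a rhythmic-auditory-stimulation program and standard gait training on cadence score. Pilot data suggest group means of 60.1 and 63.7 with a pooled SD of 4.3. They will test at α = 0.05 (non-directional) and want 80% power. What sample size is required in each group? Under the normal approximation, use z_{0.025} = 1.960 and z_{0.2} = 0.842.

n = 23 per group

Cohen's d = |M₁ − M₂| / SD_pooled = |60.1 − 63.7| / 4.3 = 3.6 / 4.3 = 0.837.
For two independent groups with equal n: n = 2·((z_{α/2} + z_β) / d)².
z_{α/2} + z_β = 1.960 + 0.842 = 2.802.
n = 2 × (2.802 / 0.837)² = 2 × 3.348² = 2 × 11.21 = 22.4.
Round up to the next whole participant.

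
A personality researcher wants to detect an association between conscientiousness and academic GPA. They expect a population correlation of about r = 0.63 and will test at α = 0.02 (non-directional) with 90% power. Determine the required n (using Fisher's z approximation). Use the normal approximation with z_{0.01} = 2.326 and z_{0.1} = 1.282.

Fisher's z: C = ½·ln((1+r)/(1−r)) = ½·ln(4.4054) = 0.7414.
n = ((z_{α/2} + z_β)/C)² + 3.
(2.326 + 1.282) / 0.7414 = 3.608 / 0.7414 = 4.866.
n = 4.866² + 3 = 23.68 + 3 = 26.7.
Round up.

n = 27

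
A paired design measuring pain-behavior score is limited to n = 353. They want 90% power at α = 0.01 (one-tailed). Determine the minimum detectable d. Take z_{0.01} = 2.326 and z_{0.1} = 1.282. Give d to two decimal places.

d_min ≈ 0.19

For a single sample (or paired design) of n = 353: d_min = (z_{α} + z_β)/√n.
z-sum = 2.326 + 1.282 = 3.608.
d_min = 3.608 / √353 = 3.608 / 18.788 = 0.192.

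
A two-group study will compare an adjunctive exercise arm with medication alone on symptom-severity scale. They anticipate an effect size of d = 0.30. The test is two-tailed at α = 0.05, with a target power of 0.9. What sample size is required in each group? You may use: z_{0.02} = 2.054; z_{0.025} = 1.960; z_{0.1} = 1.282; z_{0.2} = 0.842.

For two independent groups with equal n: n = 2·((z_{α/2} + z_β) / d)².
z_{α/2} + z_β = 1.960 + 1.282 = 3.242.
n = 2 × (3.242 / 0.30)² = 2 × 10.807² = 2 × 116.78 = 233.6.
Round up to the next whole participant.

n = 234 per group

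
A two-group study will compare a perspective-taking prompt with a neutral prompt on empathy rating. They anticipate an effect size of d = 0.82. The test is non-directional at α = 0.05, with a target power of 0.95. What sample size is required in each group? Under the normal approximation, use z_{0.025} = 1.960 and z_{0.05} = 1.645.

n = 39 per group

For two independent groups with equal n: n = 2·((z_{α/2} + z_β) / d)².
z_{α/2} + z_β = 1.960 + 1.645 = 3.605.
n = 2 × (3.605 / 0.82)² = 2 × 4.396² = 2 × 19.33 = 38.7.
Round up to the next whole participant.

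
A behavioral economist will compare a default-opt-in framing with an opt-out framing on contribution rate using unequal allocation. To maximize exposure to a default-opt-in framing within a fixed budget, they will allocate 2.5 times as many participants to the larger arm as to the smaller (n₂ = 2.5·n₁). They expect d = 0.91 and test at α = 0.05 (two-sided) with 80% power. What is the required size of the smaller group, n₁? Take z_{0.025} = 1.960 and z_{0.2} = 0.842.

n₁ = 14

With allocation ratio k = n₂/n₁ = 2.5, Var(x̄₁−x̄₂) = σ²(1/n₁ + 1/(k·n₁)) = σ²·(k+1)/(k·n₁).
So n₁ = (1 + 1/k)·((z_{α/2} + z_β)/d)² = 1.400 × (2.802/0.91)².
n₁ = 1.400 × 9.48 = 13.3.
Round up: n₁ = 14, giving n₂ = 2.5 × 14 = 35.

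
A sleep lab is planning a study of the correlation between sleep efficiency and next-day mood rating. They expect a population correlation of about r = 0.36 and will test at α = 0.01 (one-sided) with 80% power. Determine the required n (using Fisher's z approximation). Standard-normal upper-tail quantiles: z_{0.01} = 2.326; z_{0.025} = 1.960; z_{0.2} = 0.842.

Fisher's z: C = ½·ln((1+r)/(1−r)) = ½·ln(2.1250) = 0.3769.
n = ((z_{α} + z_β)/C)² + 3.
(2.326 + 0.842) / 0.3769 = 3.168 / 0.3769 = 8.405.
n = 8.405² + 3 = 70.65 + 3 = 73.7.
Round up.

n = 74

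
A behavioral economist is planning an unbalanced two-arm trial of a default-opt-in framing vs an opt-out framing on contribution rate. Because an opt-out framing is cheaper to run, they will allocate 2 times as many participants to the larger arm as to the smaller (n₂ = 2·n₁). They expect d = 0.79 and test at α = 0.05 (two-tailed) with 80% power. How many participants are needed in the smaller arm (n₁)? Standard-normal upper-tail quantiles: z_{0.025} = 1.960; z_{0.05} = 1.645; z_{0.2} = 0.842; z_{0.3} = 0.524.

n₁ = 19

With allocation ratio k = n₂/n₁ = 2, Var(x̄₁−x̄₂) = σ²(1/n₁ + 1/(k·n₁)) = σ²·(k+1)/(k·n₁).
So n₁ = (1 + 1/k)·((z_{α/2} + z_β)/d)² = 1.500 × (2.802/0.79)².
n₁ = 1.500 × 12.58 = 18.9.
Round up: n₁ = 19, giving n₂ = 2 × 19 = 38.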